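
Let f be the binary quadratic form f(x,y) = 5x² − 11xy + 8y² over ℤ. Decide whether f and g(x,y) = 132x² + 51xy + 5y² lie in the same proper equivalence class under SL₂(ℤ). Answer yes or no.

D₁ = -39, D₂ = -39
f: translate: b→-1 (≡-11 mod 10), so (5,-11,8)→(5,-1,2)
f: flip: (5,-1,2)→(2,1,5)
f: reduced (well bottom): (2,1,5) with a≤c, −a<b≤a
g: flip: (132,51,5)→(5,-51,132)
g: translate: b→-1 (≡-51 mod 10), so (5,-51,132)→(5,-1,2)
g: flip: (5,-1,2)→(2,1,5)
g: reduced (well bottom): (2,1,5) with a≤c, −a<b≤a
reduced forms (2, 1, 5) vs (2, 1, 5) ⇒ equivalent

yes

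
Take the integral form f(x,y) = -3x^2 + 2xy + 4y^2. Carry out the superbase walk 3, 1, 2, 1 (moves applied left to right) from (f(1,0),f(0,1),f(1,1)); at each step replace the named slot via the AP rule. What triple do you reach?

start (-3,4,3) = (f(1,0),f(0,1),f(1,1))
replace slot 3: 2·((-3)+4) − 3 = -1 → (-3,4,-1)
replace slot 1: 2·(4+(-1)) − (-3) = 9 → (9,4,-1)
replace slot 2: 2·(9+(-1)) − 4 = 12 → (9,12,-1)
replace slot 1: 2·(12+(-1)) − 9 = 13 → (13,12,-1)

13,12,-1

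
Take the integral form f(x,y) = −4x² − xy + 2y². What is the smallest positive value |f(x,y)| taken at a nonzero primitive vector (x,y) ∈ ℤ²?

descent: ρ → (2,5,-1)  [lands on river]
river: ρ → (-1,5,2)
river: ρ → (2,3,-3)
river: ρ → (-3,3,2)
closes: descent 1, river 4
min |a| on river = 1

1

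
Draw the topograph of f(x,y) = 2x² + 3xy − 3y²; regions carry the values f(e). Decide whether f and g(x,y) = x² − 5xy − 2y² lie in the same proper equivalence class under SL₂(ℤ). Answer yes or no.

D₁ = 33, D₂ = 33
river cycle of f (length 4): (-3, 3, 2), (2, 5, -1), (-1, 5, 2), (2, 3, -3)
river cycle of g (length 4): (-2, 5, 1), (1, 5, -2), (-2, 3, 3), (3, 3, -2)
cycles differ ⇒ inequivalent

no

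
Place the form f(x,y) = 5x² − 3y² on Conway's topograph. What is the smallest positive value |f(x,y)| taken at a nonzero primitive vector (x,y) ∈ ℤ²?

descent: ρ → (-3,6,2)  [lands on river]
river: ρ → (2,6,-3)
closes: descent 1, river 2
min |a| on river = 2

2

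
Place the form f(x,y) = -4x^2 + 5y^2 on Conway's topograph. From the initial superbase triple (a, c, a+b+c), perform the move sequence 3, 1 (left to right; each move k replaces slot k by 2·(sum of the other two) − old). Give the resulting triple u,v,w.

start (-4,5,1) = (f(1,0),f(0,1),f(1,1))
replace slot 3: 2·((-4)+5) − 1 = 1 → (-4,5,1)
replace slot 1: 2·(5+1) − (-4) = 16 → (16,5,1)

16,5,1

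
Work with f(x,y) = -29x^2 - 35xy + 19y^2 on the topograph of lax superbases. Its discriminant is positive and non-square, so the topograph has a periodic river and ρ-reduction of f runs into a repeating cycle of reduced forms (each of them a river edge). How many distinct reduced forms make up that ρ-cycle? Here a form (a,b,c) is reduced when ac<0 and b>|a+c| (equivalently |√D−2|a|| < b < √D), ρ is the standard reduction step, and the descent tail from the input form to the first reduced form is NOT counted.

D = 3429, ⌊√D⌋ = 58
descent: ρ → (19,35,-29)  [lands on river]
river: ρ → (-29,23,25)
river: ρ → (25,27,-27)
river: ρ → (-27,27,25)
river: ρ → (25,23,-29)
river: ρ → (-29,35,19)
river: ρ → (19,41,-23)
river: ρ → (-23,51,9)
river: ρ → (9,57,-5)
river: ρ → (-5,53,31)
river: ρ → (31,9,-27)
river: ρ → (-27,45,13)
river: ρ → (13,33,-45)
river: ρ → (-45,57,1)
river: ρ → (1,57,-45)
river: ρ → (-45,33,13)
river: ρ → (13,45,-27)
river: ρ → (-27,9,31)
river: ρ → (31,53,-5)
river: ρ → (-5,57,9)
river: ρ → (9,51,-23)
river: ρ → (-23,41,19)
ρ-cycle length = 22 (tail of 1 descent step not counted)

22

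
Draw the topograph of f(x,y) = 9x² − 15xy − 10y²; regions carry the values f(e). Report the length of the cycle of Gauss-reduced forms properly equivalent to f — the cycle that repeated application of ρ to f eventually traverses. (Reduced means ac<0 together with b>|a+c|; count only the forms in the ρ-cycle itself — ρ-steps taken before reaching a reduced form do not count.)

D = 585, ⌊√D⌋ = 24
descent: ρ → (-10,15,9)  [lands on river]
river: ρ → (9,21,-4)
river: ρ → (-4,19,14)
river: ρ → (14,9,-9)
river: ρ → (-9,9,14)
river: ρ → (14,19,-4)
river: ρ → (-4,21,9)
river: ρ → (9,15,-10)
river: ρ → (-10,5,14)
river: ρ → (14,23,-1)
river: ρ → (-1,23,14)
river: ρ → (14,5,-10)
ρ-cycle length = 12 (tail of 1 descent step not counted)

12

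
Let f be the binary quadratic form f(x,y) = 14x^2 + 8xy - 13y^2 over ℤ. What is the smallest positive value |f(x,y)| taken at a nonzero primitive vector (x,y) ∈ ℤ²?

river: ρ → (-13,18,9)
river: ρ → (9,18,-13)
river: ρ → (-13,8,14)
river: ρ → (14,20,-7)
river: ρ → (-7,22,11)
river: ρ → (11,22,-7)
river: ρ → (-7,20,14)
river: ρ → (14,8,-13)
closes: descent 0, river 8
min |a| on river = 7

7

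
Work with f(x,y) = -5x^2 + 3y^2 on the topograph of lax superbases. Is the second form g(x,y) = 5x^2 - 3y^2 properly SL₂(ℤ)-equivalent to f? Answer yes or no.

D₁ = 60, D₂ = 60
river cycle of f (length 2): (3, 6, -2), (-2, 6, 3)
river cycle of g (length 2): (-3, 6, 2), (2, 6, -3)
cycles differ ⇒ inequivalent

no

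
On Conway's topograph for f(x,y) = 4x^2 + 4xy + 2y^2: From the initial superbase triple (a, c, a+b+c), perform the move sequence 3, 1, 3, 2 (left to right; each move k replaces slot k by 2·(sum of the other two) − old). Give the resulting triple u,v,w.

start (4,2,10) = (f(1,0),f(0,1),f(1,1))
replace slot 3: 2·(4+2) − 10 = 2 → (4,2,2)
replace slot 1: 2·(2+2) − 4 = 4 → (4,2,2)
replace slot 3: 2·(4+2) − 2 = 10 → (4,2,10)
replace slot 2: 2·(4+10) − 2 = 26 → (4,26,10)

4,26,10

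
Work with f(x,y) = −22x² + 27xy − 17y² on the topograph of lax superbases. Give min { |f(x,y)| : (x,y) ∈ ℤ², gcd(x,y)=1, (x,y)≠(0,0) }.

translate: b→17 (≡-27 mod 44), so (22,-27,17)→(22,17,12)
flip: (22,17,12)→(12,-17,22)
translate: b→7 (≡-17 mod 24), so (12,-17,22)→(12,7,17)
reduced (well bottom): (12,7,17) with a≤c, −a<b≤a
well minimum |f| = |-12| = 12 (negative-definite)

12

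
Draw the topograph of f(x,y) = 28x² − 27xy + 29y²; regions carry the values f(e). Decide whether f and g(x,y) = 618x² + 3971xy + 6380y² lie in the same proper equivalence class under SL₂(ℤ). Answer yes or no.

D₁ = -2519, D₂ = -2519
f: reduced (well bottom): (28,-27,29) with a≤c, −a<b≤a
g: translate: b→263 (≡3971 mod 1236), so (618,3971,6380)→(618,263,29)
g: flip: (618,263,29)→(29,-263,618)
g: translate: b→27 (≡-263 mod 58), so (29,-263,618)→(29,27,28)
g: flip: (29,27,28)→(28,-27,29)
g: reduced (well bottom): (28,-27,29) with a≤c, −a<b≤a
reduced forms (28, -27, 29) vs (28, -27, 29) ⇒ equivalent

yes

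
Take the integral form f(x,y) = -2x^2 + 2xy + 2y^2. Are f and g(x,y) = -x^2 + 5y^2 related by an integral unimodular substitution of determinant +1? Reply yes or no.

D₁ = 20, D₂ = 20
river cycle of f (length 2): (2, 2, -2), (-2, 2, 2)
river cycle of g (length 2): (-1, 4, 1), (1, 4, -1)
cycles differ ⇒ inequivalent

no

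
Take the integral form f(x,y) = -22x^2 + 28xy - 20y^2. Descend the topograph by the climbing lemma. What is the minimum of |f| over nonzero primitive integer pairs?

translate: b→16 (≡-28 mod 44), so (22,-28,20)→(22,16,14)
flip: (22,16,14)→(14,-16,22)
translate: b→12 (≡-16 mod 28), so (14,-16,22)→(14,12,20)
reduced (well bottom): (14,12,20) with a≤c, −a<b≤a
well minimum |f| = |-14| = 14 (negative-definite)

14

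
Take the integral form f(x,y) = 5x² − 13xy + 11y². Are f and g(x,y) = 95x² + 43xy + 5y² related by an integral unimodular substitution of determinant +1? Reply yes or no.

D₁ = -51, D₂ = -51
f: translate: b→-3 (≡-13 mod 10), so (5,-13,11)→(5,-3,3)
f: flip: (5,-3,3)→(3,3,5)
f: reduced (well bottom): (3,3,5) with a≤c, −a<b≤a
g: flip: (95,43,5)→(5,-43,95)
g: translate: b→-3 (≡-43 mod 10), so (5,-43,95)→(5,-3,3)
g: flip: (5,-3,3)→(3,3,5)
g: reduced (well bottom): (3,3,5) with a≤c, −a<b≤a
reduced forms (3, 3, 5) vs (3, 3, 5) ⇒ equivalent

yes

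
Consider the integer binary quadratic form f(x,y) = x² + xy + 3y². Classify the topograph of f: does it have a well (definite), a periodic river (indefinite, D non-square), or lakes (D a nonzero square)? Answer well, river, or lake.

D = b²−4ac = 1² − 4·1·3 = -11
D < 0 ⇒ definite ⇒ every region one sign ⇒ single well

well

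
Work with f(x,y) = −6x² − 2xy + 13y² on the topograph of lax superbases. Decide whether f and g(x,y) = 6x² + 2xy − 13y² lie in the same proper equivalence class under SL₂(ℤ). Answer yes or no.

D₁ = 316, D₂ = 316
river cycle of f (length 6): (-6, 10, 9), (9, 8, -7), (-7, 6, 10), (10, 14, -3), (-3, 16, 5), (5, 14, -6)
river cycle of g (length 6): (6, 14, -5), (-5, 16, 3), (3, 14, -10), (-10, 6, 7), (7, 8, -9), (-9, 10, 6)
cycles differ ⇒ inequivalent

no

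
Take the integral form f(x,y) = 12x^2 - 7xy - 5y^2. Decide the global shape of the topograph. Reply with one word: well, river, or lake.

D = b²−4ac = (-7)² − 4·12·(-5) = 289
D = 17² is a perfect square ⇒ form factors over ℤ ⇒ lakes

lake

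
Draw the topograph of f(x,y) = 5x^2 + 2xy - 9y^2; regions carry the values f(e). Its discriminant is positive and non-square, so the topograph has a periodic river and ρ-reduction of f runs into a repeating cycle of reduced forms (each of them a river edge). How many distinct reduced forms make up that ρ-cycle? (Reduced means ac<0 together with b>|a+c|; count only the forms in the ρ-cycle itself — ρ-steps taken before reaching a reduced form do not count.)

D = 184, ⌊√D⌋ = 13
descent: ρ → (-9,-2,5)
descent: ρ → (5,12,-2)  [lands on river]
river: ρ → (-2,12,5)
river: ρ → (5,8,-6)
river: ρ → (-6,4,7)
river: ρ → (7,10,-3)
river: ρ → (-3,8,10)
river: ρ → (10,12,-1)
river: ρ → (-1,12,10)
river: ρ → (10,8,-3)
river: ρ → (-3,10,7)
river: ρ → (7,4,-6)
river: ρ → (-6,8,5)
ρ-cycle length = 12 (tail of 2 descent steps not counted)

12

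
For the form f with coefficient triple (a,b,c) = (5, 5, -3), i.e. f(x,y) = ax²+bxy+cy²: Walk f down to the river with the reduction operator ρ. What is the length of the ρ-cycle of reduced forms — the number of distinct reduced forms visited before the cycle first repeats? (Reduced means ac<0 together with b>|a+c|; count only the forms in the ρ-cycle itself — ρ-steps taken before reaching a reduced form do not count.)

D = 85, ⌊√D⌋ = 9
river: ρ → (-3,7,3)
river: ρ → (3,5,-5)
river: ρ → (-5,5,3)
river: ρ → (3,7,-3)
river: ρ → (-3,5,5)
river: ρ → (5,5,-3)
ρ-cycle length = 6 (tail of 0 descent steps not counted)

6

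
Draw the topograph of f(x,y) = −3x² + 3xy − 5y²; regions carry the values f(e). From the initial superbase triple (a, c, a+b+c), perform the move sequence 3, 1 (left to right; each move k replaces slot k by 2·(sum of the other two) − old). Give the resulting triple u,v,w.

start (-3,-5,-5) = (f(1,0),f(0,1),f(1,1))
replace slot 3: 2·((-3)+(-5)) − (-5) = -11 → (-3,-5,-11)
replace slot 1: 2·((-5)+(-11)) − (-3) = -29 → (-29,-5,-11)

-29,-5,-11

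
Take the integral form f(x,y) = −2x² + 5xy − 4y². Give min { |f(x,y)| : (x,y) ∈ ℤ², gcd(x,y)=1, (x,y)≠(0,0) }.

translate: b→-1 (≡-5 mod 4), so (2,-5,4)→(2,-1,1)
flip: (2,-1,1)→(1,1,2)
reduced (well bottom): (1,1,2) with a≤c, −a<b≤a
well minimum |f| = |-1| = 1 (negative-definite)

1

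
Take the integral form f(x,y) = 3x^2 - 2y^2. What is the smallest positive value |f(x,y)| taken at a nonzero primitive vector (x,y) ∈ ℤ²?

descent: ρ → (-2,4,1)  [lands on river]
river: ρ → (1,4,-2)
closes: descent 1, river 2
min |a| on river = 1

1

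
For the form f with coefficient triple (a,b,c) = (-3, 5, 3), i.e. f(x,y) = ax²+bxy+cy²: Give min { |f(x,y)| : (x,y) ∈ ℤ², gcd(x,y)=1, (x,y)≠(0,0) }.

river: ρ → (3,7,-1)
river: ρ → (-1,7,3)
river: ρ → (3,5,-3)
river: ρ → (-3,7,1)
river: ρ → (1,7,-3)
river: ρ → (-3,5,3)
closes: descent 0, river 6
min |a| on river = 1

1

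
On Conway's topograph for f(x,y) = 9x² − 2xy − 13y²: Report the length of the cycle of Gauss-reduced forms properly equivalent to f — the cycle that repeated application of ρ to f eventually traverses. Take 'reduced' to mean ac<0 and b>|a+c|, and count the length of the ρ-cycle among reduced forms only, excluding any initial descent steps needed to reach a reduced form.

D = 472, ⌊√D⌋ = 21
descent: ρ → (-13,2,9)
descent: ρ → (9,16,-6)  [lands on river]
river: ρ → (-6,20,3)
river: ρ → (3,16,-18)
river: ρ → (-18,20,1)
river: ρ → (1,20,-18)
river: ρ → (-18,16,3)
river: ρ → (3,20,-6)
river: ρ → (-6,16,9)
river: ρ → (9,20,-2)
river: ρ → (-2,20,9)
ρ-cycle length = 10 (tail of 2 descent steps not counted)

10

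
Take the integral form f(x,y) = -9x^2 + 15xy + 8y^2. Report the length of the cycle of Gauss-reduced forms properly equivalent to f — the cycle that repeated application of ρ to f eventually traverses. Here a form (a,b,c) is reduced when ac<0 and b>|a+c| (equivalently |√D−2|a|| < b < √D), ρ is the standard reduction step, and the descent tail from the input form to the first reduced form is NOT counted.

D = 513, ⌊√D⌋ = 22
river: ρ → (8,17,-7)
river: ρ → (-7,11,14)
river: ρ → (14,17,-4)
river: ρ → (-4,15,18)
river: ρ → (18,21,-1)
river: ρ → (-1,21,18)
river: ρ → (18,15,-4)
river: ρ → (-4,17,14)
river: ρ → (14,11,-7)
river: ρ → (-7,17,8)
river: ρ → (8,15,-9)
river: ρ → (-9,21,2)
river: ρ → (2,19,-19)
river: ρ → (-19,19,2)
river: ρ → (2,21,-9)
river: ρ → (-9,15,8)
ρ-cycle length = 16 (tail of 0 descent steps not counted)

16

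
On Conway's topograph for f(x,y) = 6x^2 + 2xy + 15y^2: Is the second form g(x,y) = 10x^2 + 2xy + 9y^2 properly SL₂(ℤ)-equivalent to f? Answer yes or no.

D₁ = -356, D₂ = -356
f: reduced (well bottom): (6,2,15) with a≤c, −a<b≤a
g: flip: (10,2,9)→(9,-2,10)
g: reduced (well bottom): (9,-2,10) with a≤c, −a<b≤a
reduced forms (6, 2, 15) vs (9, -2, 10) ⇒ inequivalent

no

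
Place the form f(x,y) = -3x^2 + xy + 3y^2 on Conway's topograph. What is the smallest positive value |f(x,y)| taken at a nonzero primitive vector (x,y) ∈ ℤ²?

river: ρ → (3,5,-1)
river: ρ → (-1,5,3)
river: ρ → (3,1,-3)
river: ρ → (-3,5,1)
river: ρ → (1,5,-3)
river: ρ → (-3,1,3)
closes: descent 0, river 6
min |a| on river = 1

1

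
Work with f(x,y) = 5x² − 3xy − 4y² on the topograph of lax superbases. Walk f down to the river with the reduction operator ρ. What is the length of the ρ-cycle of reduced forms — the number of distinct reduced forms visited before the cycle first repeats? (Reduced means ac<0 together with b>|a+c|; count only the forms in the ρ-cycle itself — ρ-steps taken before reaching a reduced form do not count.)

D = 89, ⌊√D⌋ = 9
descent: ρ → (-4,3,5)  [lands on river]
river: ρ → (5,7,-2)
river: ρ → (-2,9,1)
river: ρ → (1,9,-2)
river: ρ → (-2,7,5)
river: ρ → (5,3,-4)
river: ρ → (-4,5,4)
river: ρ → (4,3,-5)
river: ρ → (-5,7,2)
river: ρ → (2,9,-1)
river: ρ → (-1,9,2)
river: ρ → (2,7,-5)
river: ρ → (-5,3,4)
river: ρ → (4,5,-4)
ρ-cycle length = 14 (tail of 1 descent step not counted)

14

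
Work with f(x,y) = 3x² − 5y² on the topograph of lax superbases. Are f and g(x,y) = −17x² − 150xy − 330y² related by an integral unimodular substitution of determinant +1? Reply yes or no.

D₁ = 60, D₂ = 60
river cycle of f (length 2): (3, 6, -2), (-2, 6, 3)
river cycle of g (length 2): (-2, 6, 3), (3, 6, -2)
cycles coincide ⇒ equivalent

yes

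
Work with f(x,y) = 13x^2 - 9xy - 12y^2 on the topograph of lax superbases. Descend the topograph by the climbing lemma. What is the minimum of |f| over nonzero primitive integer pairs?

descent: ρ → (-12,9,13)  [lands on river]
river: ρ → (13,17,-8)
river: ρ → (-8,15,15)
river: ρ → (15,15,-8)
river: ρ → (-8,17,13)
river: ρ → (13,9,-12)
river: ρ → (-12,15,10)
river: ρ → (10,25,-2)
river: ρ → (-2,23,22)
river: ρ → (22,21,-3)
river: ρ → (-3,21,22)
river: ρ → (22,23,-2)
river: ρ → (-2,25,10)
river: ρ → (10,15,-12)
closes: descent 1, river 14
min |a| on river = 2

2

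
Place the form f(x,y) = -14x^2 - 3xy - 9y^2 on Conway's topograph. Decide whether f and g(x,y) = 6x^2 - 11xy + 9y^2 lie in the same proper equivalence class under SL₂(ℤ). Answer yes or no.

D₁ = -495, D₂ = -95
discriminants differ ⇒ not SL₂(ℤ)-equivalent

no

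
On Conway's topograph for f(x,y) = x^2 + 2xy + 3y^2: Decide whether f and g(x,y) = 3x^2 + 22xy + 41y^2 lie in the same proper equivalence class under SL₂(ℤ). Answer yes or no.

D₁ = -8, D₂ = -8
f: translate: b→0 (≡2 mod 2), so (1,2,3)→(1,0,2)
f: reduced (well bottom): (1,0,2) with a≤c, −a<b≤a
g: translate: b→-2 (≡22 mod 6), so (3,22,41)→(3,-2,1)
g: flip: (3,-2,1)→(1,2,3)
g: translate: b→0 (≡2 mod 2), so (1,2,3)→(1,0,2)
g: reduced (well bottom): (1,0,2) with a≤c, −a<b≤a
reduced forms (1, 0, 2) vs (1, 0, 2) ⇒ equivalent

yes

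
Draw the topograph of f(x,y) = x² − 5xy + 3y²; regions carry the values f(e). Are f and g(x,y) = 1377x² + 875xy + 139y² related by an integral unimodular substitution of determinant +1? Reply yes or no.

D₁ = 13, D₂ = 13
river cycle of f (length 2): (-1, 3, 1), (1, 3, -1)
river cycle of g (length 2): (-1, 3, 1), (1, 3, -1)
cycles coincide ⇒ equivalent

yes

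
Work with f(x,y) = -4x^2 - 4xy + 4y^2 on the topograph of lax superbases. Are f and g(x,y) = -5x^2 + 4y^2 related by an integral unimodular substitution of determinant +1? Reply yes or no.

D₁ = 80, D₂ = 80
river cycle of f (length 2): (4, 4, -4), (-4, 4, 4)
river cycle of g (length 2): (4, 8, -1), (-1, 8, 4)
cycles differ ⇒ inequivalent

no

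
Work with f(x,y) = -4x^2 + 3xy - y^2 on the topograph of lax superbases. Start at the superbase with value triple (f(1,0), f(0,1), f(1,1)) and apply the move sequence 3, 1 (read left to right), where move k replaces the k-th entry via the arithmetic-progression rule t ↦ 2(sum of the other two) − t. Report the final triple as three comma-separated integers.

start (-4,-1,-2) = (f(1,0),f(0,1),f(1,1))
replace slot 3: 2·((-4)+(-1)) − (-2) = -8 → (-4,-1,-8)
replace slot 1: 2·((-1)+(-8)) − (-4) = -14 → (-14,-1,-8)

-14,-1,-8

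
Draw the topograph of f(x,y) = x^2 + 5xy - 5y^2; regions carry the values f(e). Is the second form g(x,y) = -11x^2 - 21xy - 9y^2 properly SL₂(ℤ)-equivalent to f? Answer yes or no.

D₁ = 45, D₂ = 45
river cycle of f (length 2): (-5, 5, 1), (1, 5, -5)
river cycle of g (length 2): (1, 5, -5), (-5, 5, 1)
cycles coincide ⇒ equivalent

yes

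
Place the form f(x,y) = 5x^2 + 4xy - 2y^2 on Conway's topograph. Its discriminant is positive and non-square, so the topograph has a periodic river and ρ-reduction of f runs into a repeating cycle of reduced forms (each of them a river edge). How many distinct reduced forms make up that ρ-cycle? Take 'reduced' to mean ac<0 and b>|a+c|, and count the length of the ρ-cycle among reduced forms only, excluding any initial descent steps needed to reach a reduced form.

D = 56, ⌊√D⌋ = 7
river: ρ → (-2,4,5)
river: ρ → (5,6,-1)
river: ρ → (-1,6,5)
river: ρ → (5,4,-2)
ρ-cycle length = 4 (tail of 0 descent steps not counted)

4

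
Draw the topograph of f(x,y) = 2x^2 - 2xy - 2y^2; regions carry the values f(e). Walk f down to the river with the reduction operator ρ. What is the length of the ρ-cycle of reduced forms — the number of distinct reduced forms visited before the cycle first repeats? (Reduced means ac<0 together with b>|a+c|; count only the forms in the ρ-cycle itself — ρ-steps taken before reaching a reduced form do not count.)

D = 20, ⌊√D⌋ = 4
descent: ρ → (-2,2,2)  [lands on river]
river: ρ → (2,2,-2)
ρ-cycle length = 2 (tail of 1 descent step not counted)

2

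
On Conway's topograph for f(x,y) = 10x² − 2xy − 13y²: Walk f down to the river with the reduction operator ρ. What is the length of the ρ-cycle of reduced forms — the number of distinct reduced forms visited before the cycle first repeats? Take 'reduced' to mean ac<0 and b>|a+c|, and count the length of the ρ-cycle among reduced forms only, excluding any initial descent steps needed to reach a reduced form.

D = 524, ⌊√D⌋ = 22
descent: ρ → (-13,2,10)
descent: ρ → (10,18,-5)  [lands on river]
river: ρ → (-5,22,2)
river: ρ → (2,22,-5)
river: ρ → (-5,18,10)
river: ρ → (10,22,-1)
river: ρ → (-1,22,10)
ρ-cycle length = 6 (tail of 2 descent steps not counted)

6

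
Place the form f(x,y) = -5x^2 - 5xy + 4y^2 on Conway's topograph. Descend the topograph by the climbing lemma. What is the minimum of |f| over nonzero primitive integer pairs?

descent: ρ → (4,5,-5)  [lands on river]
river: ρ → (-5,5,4)
river: ρ → (4,3,-6)
river: ρ → (-6,9,1)
river: ρ → (1,9,-6)
river: ρ → (-6,3,4)
closes: descent 1, river 6
min |a| on river = 1

1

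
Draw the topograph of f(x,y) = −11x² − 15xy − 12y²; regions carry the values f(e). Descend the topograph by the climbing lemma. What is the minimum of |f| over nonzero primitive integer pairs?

translate: b→-7 (≡15 mod 22), so (11,15,12)→(11,-7,8)
flip: (11,-7,8)→(8,7,11)
reduced (well bottom): (8,7,11) with a≤c, −a<b≤a
well minimum |f| = |-8| = 8 (negative-definite)

8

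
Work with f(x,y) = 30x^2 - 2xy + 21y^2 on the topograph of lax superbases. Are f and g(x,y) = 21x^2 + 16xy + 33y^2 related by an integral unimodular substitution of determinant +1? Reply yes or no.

D₁ = -2516, D₂ = -2516
f: flip: (30,-2,21)→(21,2,30)
f: reduced (well bottom): (21,2,30) with a≤c, −a<b≤a
g: reduced (well bottom): (21,16,33) with a≤c, −a<b≤a
reduced forms (21, 2, 30) vs (21, 16, 33) ⇒ inequivalent

no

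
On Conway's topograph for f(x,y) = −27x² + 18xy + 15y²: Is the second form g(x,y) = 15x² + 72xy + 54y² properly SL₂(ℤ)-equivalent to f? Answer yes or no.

D₁ = 1944, D₂ = 1944
river cycle of f (length 6): (15, 42, -3), (-3, 42, 15), (15, 18, -27), (-27, 36, 6), (6, 36, -27), (-27, 18, 15)
river cycle of g (length 6): (-3, 42, 15), (15, 18, -27), (-27, 36, 6), (6, 36, -27), (-27, 18, 15), (15, 42, -3)
cycles coincide ⇒ equivalent

yes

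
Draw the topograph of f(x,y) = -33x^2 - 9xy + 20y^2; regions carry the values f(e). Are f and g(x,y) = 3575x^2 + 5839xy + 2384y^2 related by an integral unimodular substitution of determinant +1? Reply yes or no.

D₁ = 2721, D₂ = 2721
river cycle of f (length 58): (20, 49, -4), (-4, 47, 32), (32, 17, -19), (-19, 21, 30), (30, 39, -10), (-10, 41, 26), (26, 11, -25), (-25, 39, 12), (12, 33, -34), (-34, 35, 11), … (48 more)
river cycle of g (length 58): (20, 49, -4), (-4, 47, 32), (32, 17, -19), (-19, 21, 30), (30, 39, -10), (-10, 41, 26), (26, 11, -25), (-25, 39, 12), (12, 33, -34), (-34, 35, 11), … (48 more)
cycles coincide ⇒ equivalent

yes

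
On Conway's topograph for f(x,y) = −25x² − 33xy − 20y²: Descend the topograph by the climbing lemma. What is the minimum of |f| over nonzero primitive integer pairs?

translate: b→-17 (≡33 mod 50), so (25,33,20)→(25,-17,12)
flip: (25,-17,12)→(12,17,25)
translate: b→-7 (≡17 mod 24), so (12,17,25)→(12,-7,20)
reduced (well bottom): (12,-7,20) with a≤c, −a<b≤a
well minimum |f| = |-12| = 12 (negative-definite)

12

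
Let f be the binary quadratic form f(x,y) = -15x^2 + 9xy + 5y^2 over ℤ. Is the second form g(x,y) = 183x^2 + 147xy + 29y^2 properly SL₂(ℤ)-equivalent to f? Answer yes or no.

D₁ = 381, D₂ = 381
river cycle of f (length 6): (5, 11, -13), (-13, 15, 3), (3, 15, -13), (-13, 11, 5), (5, 19, -1), (-1, 19, 5)
river cycle of g (length 6): (3, 15, -13), (-13, 11, 5), (5, 19, -1), (-1, 19, 5), (5, 11, -13), (-13, 15, 3)
cycles coincide ⇒ equivalent

yes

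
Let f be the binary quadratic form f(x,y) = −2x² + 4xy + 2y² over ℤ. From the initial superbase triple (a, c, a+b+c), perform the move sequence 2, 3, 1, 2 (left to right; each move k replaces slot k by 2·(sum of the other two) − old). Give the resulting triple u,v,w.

start (-2,2,4) = (f(1,0),f(0,1),f(1,1))
replace slot 2: 2·((-2)+4) − 2 = 2 → (-2,2,4)
replace slot 3: 2·((-2)+2) − 4 = -4 → (-2,2,-4)
replace slot 1: 2·(2+(-4)) − (-2) = -2 → (-2,2,-4)
replace slot 2: 2·((-2)+(-4)) − 2 = -14 → (-2,-14,-4)

-2,-14,-4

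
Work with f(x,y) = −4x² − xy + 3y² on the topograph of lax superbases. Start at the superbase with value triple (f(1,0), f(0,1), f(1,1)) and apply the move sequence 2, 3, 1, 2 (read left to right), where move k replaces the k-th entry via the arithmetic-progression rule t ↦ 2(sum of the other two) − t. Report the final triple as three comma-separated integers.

start (-4,3,-2) = (f(1,0),f(0,1),f(1,1))
replace slot 2: 2·((-4)+(-2)) − 3 = -15 → (-4,-15,-2)
replace slot 3: 2·((-4)+(-15)) − (-2) = -36 → (-4,-15,-36)
replace slot 1: 2·((-15)+(-36)) − (-4) = -98 → (-98,-15,-36)
replace slot 2: 2·((-98)+(-36)) − (-15) = -253 → (-98,-253,-36)

-98,-253,-36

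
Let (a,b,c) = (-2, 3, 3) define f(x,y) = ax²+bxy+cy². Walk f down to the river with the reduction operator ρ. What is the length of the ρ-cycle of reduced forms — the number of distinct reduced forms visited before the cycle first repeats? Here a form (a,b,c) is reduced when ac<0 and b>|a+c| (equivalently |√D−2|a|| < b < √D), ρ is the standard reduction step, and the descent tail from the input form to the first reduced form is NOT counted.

D = 33, ⌊√D⌋ = 5
river: ρ → (3,3,-2)
river: ρ → (-2,5,1)
river: ρ → (1,5,-2)
river: ρ → (-2,3,3)
ρ-cycle length = 4 (tail of 0 descent steps not counted)

4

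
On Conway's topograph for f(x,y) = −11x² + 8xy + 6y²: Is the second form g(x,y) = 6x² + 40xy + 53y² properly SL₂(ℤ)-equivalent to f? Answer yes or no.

D₁ = 328, D₂ = 328
river cycle of f (length 6): (6, 16, -3), (-3, 14, 11), (11, 8, -6), (-6, 16, 3), (3, 14, -11), (-11, 8, 6)
river cycle of g (length 6): (6, 16, -3), (-3, 14, 11), (11, 8, -6), (-6, 16, 3), (3, 14, -11), (-11, 8, 6)
cycles coincide ⇒ equivalent

yes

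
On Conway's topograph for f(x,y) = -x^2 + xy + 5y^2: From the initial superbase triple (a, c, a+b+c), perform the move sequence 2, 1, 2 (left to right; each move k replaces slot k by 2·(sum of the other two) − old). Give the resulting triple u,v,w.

start (-1,5,5) = (f(1,0),f(0,1),f(1,1))
replace slot 2: 2·((-1)+5) − 5 = 3 → (-1,3,5)
replace slot 1: 2·(3+5) − (-1) = 17 → (17,3,5)
replace slot 2: 2·(17+5) − 3 = 41 → (17,41,5)

17,41,5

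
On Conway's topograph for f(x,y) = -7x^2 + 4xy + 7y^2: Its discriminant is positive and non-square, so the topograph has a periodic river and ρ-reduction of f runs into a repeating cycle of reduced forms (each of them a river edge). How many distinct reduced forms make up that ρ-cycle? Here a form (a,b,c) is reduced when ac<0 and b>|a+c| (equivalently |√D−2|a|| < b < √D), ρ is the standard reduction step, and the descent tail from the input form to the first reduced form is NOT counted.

D = 212, ⌊√D⌋ = 14
river: ρ → (7,10,-4)
river: ρ → (-4,14,1)
river: ρ → (1,14,-4)
river: ρ → (-4,10,7)
river: ρ → (7,4,-7)
river: ρ → (-7,10,4)
river: ρ → (4,14,-1)
river: ρ → (-1,14,4)
river: ρ → (4,10,-7)
river: ρ → (-7,4,7)
ρ-cycle length = 10 (tail of 0 descent steps not counted)

10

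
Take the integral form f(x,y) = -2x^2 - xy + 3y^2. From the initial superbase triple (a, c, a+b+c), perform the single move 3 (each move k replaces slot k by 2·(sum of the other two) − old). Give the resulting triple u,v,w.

start (-2,3,0) = (f(1,0),f(0,1),f(1,1))
replace slot 3: 2·((-2)+3) − 0 = 2 → (-2,3,2)

-2,3,2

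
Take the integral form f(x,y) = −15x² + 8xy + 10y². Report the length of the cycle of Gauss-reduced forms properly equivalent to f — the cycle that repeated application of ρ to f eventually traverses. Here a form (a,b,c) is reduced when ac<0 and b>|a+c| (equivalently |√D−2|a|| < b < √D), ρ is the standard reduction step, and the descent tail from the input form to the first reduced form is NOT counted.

D = 664, ⌊√D⌋ = 25
river: ρ → (10,12,-13)
river: ρ → (-13,14,9)
river: ρ → (9,22,-5)
river: ρ → (-5,18,17)
river: ρ → (17,16,-6)
river: ρ → (-6,20,11)
river: ρ → (11,24,-2)
river: ρ → (-2,24,11)
river: ρ → (11,20,-6)
river: ρ → (-6,16,17)
river: ρ → (17,18,-5)
river: ρ → (-5,22,9)
river: ρ → (9,14,-13)
river: ρ → (-13,12,10)
river: ρ → (10,8,-15)
river: ρ → (-15,22,3)
river: ρ → (3,20,-22)
river: ρ → (-22,24,1)
river: ρ → (1,24,-22)
river: ρ → (-22,20,3)
river: ρ → (3,22,-15)
river: ρ → (-15,8,10)
ρ-cycle length = 22 (tail of 0 descent steps not counted)

22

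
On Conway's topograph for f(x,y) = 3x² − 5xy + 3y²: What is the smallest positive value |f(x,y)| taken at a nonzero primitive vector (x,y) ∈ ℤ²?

translate: b→1 (≡-5 mod 6), so (3,-5,3)→(3,1,1)
flip: (3,1,1)→(1,-1,3)
translate: b→1 (≡-1 mod 2), so (1,-1,3)→(1,1,3)
reduced (well bottom): (1,1,3) with a≤c, −a<b≤a
well minimum = a = 1

1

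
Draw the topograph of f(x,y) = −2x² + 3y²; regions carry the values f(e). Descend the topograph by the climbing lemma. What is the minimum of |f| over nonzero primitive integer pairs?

descent: ρ → (3,0,-2)
descent: ρ → (-2,4,1)  [lands on river]
river: ρ → (1,4,-2)
closes: descent 2, river 2
min |a| on river = 1

1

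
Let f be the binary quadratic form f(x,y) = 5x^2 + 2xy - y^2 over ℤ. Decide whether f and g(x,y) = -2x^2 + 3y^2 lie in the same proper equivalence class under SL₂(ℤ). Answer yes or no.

D₁ = 24, D₂ = 24
river cycle of f (length 2): (-1, 4, 2), (2, 4, -1)
river cycle of g (length 2): (-2, 4, 1), (1, 4, -2)
cycles differ ⇒ inequivalent

no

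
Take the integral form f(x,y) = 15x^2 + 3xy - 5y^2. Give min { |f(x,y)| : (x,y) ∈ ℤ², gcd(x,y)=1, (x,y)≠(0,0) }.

descent: ρ → (-5,17,1)  [lands on river]
river: ρ → (1,17,-5)
river: ρ → (-5,13,7)
river: ρ → (7,15,-3)
river: ρ → (-3,15,7)
river: ρ → (7,13,-5)
closes: descent 1, river 6
min |a| on river = 1

1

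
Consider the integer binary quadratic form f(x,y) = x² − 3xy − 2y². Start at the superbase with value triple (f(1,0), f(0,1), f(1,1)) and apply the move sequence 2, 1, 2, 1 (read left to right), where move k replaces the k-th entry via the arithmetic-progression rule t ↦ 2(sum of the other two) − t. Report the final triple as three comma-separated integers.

start (1,-2,-4) = (f(1,0),f(0,1),f(1,1))
replace slot 2: 2·(1+(-4)) − (-2) = -4 → (1,-4,-4)
replace slot 1: 2·((-4)+(-4)) − 1 = -17 → (-17,-4,-4)
replace slot 2: 2·((-17)+(-4)) − (-4) = -38 → (-17,-38,-4)
replace slot 1: 2·((-38)+(-4)) − (-17) = -67 → (-67,-38,-4)

-67,-38,-4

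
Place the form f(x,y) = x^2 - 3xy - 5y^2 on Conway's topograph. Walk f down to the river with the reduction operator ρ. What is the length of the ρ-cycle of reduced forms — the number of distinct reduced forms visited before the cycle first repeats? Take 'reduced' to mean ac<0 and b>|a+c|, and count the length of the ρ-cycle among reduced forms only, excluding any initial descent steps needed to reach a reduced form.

D = 29, ⌊√D⌋ = 5
descent: ρ → (-5,3,1)
descent: ρ → (1,5,-1)  [lands on river]
river: ρ → (-1,5,1)
ρ-cycle length = 2 (tail of 2 descent steps not counted)

2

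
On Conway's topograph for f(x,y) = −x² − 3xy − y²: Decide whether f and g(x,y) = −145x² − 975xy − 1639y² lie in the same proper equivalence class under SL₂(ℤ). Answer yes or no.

D₁ = 5, D₂ = 5
river cycle of f (length 2): (-1, 1, 1), (1, 1, -1)
river cycle of g (length 2): (-1, 1, 1), (1, 1, -1)
cycles coincide ⇒ equivalent

yes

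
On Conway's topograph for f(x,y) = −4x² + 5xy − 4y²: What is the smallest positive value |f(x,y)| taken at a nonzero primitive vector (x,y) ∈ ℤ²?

translate: b→3 (≡-5 mod 8), so (4,-5,4)→(4,3,3)
flip: (4,3,3)→(3,-3,4)
translate: b→3 (≡-3 mod 6), so (3,-3,4)→(3,3,4)
reduced (well bottom): (3,3,4) with a≤c, −a<b≤a
well minimum |f| = |-3| = 3 (negative-definite)

3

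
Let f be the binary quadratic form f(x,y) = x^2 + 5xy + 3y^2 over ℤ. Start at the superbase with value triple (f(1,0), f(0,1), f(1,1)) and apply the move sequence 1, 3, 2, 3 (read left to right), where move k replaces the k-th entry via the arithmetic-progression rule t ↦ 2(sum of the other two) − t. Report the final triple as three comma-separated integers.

start (1,3,9) = (f(1,0),f(0,1),f(1,1))
replace slot 1: 2·(3+9) − 1 = 23 → (23,3,9)
replace slot 3: 2·(23+3) − 9 = 43 → (23,3,43)
replace slot 2: 2·(23+43) − 3 = 129 → (23,129,43)
replace slot 3: 2·(23+129) − 43 = 261 → (23,129,261)

23,129,261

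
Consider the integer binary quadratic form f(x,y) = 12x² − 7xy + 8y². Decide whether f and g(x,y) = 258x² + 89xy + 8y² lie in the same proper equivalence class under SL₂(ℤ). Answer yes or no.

D₁ = -335, D₂ = -335
f: flip: (12,-7,8)→(8,7,12)
f: reduced (well bottom): (8,7,12) with a≤c, −a<b≤a
g: flip: (258,89,8)→(8,-89,258)
g: translate: b→7 (≡-89 mod 16), so (8,-89,258)→(8,7,12)
g: reduced (well bottom): (8,7,12) with a≤c, −a<b≤a
reduced forms (8, 7, 12) vs (8, 7, 12) ⇒ equivalent

yes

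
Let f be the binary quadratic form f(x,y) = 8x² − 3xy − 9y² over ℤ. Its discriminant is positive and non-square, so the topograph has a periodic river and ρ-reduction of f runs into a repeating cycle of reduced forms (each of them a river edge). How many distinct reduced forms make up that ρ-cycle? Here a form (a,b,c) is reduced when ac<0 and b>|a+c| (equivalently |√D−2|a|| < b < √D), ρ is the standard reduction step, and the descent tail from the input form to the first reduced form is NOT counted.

D = 297, ⌊√D⌋ = 17
descent: ρ → (-9,3,8)  [lands on river]
river: ρ → (8,13,-4)
river: ρ → (-4,11,11)
river: ρ → (11,11,-4)
river: ρ → (-4,13,8)
river: ρ → (8,3,-9)
river: ρ → (-9,15,2)
river: ρ → (2,17,-1)
river: ρ → (-1,17,2)
river: ρ → (2,15,-9)
ρ-cycle length = 10 (tail of 1 descent step not counted)

10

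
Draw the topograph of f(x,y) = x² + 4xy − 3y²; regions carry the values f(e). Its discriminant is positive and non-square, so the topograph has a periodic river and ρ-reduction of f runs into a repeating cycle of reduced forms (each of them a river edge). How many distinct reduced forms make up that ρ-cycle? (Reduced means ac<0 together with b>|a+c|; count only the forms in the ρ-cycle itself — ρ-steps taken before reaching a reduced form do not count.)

D = 28, ⌊√D⌋ = 5
river: ρ → (-3,2,2)
river: ρ → (2,2,-3)
river: ρ → (-3,4,1)
river: ρ → (1,4,-3)
ρ-cycle length = 4 (tail of 0 descent steps not counted)

4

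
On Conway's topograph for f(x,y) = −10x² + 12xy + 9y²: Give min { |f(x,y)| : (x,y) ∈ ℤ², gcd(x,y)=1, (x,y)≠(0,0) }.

river: ρ → (9,6,-13)
river: ρ → (-13,20,2)
river: ρ → (2,20,-13)
river: ρ → (-13,6,9)
river: ρ → (9,12,-10)
river: ρ → (-10,8,11)
river: ρ → (11,14,-7)
river: ρ → (-7,14,11)
river: ρ → (11,8,-10)
river: ρ → (-10,12,9)
closes: descent 0, river 10
min |a| on river = 2

2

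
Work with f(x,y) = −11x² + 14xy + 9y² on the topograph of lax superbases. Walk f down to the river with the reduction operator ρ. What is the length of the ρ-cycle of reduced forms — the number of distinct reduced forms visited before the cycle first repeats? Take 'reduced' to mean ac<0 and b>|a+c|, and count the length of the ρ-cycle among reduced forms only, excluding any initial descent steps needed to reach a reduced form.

D = 592, ⌊√D⌋ = 24
river: ρ → (9,22,-3)
river: ρ → (-3,20,16)
river: ρ → (16,12,-7)
river: ρ → (-7,16,12)
river: ρ → (12,8,-11)
river: ρ → (-11,14,9)
ρ-cycle length = 6 (tail of 0 descent steps not counted)

6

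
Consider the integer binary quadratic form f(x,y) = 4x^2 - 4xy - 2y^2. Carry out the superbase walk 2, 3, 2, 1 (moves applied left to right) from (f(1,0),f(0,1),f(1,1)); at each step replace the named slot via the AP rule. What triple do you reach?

start (4,-2,-2) = (f(1,0),f(0,1),f(1,1))
replace slot 2: 2·(4+(-2)) − (-2) = 6 → (4,6,-2)
replace slot 3: 2·(4+6) − (-2) = 22 → (4,6,22)
replace slot 2: 2·(4+22) − 6 = 46 → (4,46,22)
replace slot 1: 2·(46+22) − 4 = 132 → (132,46,22)

132,46,22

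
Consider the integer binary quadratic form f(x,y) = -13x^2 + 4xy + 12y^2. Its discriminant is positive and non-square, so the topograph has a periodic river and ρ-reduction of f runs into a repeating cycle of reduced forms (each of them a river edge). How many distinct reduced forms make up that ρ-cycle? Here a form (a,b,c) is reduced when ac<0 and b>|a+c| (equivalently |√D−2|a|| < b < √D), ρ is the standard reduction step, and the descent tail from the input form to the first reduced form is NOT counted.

D = 640, ⌊√D⌋ = 25
river: ρ → (12,20,-5)
river: ρ → (-5,20,12)
river: ρ → (12,4,-13)
river: ρ → (-13,22,3)
river: ρ → (3,20,-20)
river: ρ → (-20,20,3)
river: ρ → (3,22,-13)
river: ρ → (-13,4,12)
ρ-cycle length = 8 (tail of 0 descent steps not counted)

8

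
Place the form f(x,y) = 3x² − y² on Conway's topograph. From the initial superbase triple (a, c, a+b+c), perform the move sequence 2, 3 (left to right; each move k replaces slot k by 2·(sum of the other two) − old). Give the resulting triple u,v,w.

start (3,-1,2) = (f(1,0),f(0,1),f(1,1))
replace slot 2: 2·(3+2) − (-1) = 11 → (3,11,2)
replace slot 3: 2·(3+11) − 2 = 26 → (3,11,26)

3,11,26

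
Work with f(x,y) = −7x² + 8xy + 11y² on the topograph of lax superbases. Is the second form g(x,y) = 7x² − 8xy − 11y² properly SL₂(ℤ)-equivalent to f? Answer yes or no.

D₁ = 372, D₂ = 372
river cycle of f (length 10): (11, 14, -4), (-4, 18, 3), (3, 18, -4), (-4, 14, 11), (11, 8, -7), (-7, 6, 12), (12, 18, -1), (-1, 18, 12), (12, 6, -7), (-7, 8, 11)
river cycle of g (length 10): (-11, 8, 7), (7, 6, -12), (-12, 18, 1), (1, 18, -12), (-12, 6, 7), (7, 8, -11), (-11, 14, 4), (4, 18, -3), (-3, 18, 4), (4, 14, -11)
cycles differ ⇒ inequivalent

no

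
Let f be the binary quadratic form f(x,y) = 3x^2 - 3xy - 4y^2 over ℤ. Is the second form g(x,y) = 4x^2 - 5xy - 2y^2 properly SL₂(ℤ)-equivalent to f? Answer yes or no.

D₁ = 57, D₂ = 57
river cycle of f (length 6): (-4, 3, 3), (3, 3, -4), (-4, 5, 2), (2, 7, -1), (-1, 7, 2), (2, 5, -4)
river cycle of g (length 6): (-2, 5, 4), (4, 3, -3), (-3, 3, 4), (4, 5, -2), (-2, 7, 1), (1, 7, -2)
cycles differ ⇒ inequivalent

no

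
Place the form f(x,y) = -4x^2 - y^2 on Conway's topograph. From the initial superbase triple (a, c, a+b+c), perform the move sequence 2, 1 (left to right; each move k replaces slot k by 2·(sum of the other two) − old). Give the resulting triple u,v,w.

start (-4,-1,-5) = (f(1,0),f(0,1),f(1,1))
replace slot 2: 2·((-4)+(-5)) − (-1) = -17 → (-4,-17,-5)
replace slot 1: 2·((-17)+(-5)) − (-4) = -40 → (-40,-17,-5)

-40,-17,-5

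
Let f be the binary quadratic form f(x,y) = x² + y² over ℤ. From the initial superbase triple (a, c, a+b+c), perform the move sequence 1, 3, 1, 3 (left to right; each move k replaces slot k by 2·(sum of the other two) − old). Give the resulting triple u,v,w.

start (1,1,2) = (f(1,0),f(0,1),f(1,1))
replace slot 1: 2·(1+2) − 1 = 5 → (5,1,2)
replace slot 3: 2·(5+1) − 2 = 10 → (5,1,10)
replace slot 1: 2·(1+10) − 5 = 17 → (17,1,10)
replace slot 3: 2·(17+1) − 10 = 26 → (17,1,26)

17,1,26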